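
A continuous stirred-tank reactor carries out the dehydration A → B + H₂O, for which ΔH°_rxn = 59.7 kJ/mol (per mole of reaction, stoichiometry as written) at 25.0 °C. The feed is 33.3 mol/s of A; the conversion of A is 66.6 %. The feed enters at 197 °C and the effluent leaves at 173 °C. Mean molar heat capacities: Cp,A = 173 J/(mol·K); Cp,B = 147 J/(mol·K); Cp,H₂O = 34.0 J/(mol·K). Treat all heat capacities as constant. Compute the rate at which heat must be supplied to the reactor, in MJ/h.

Extent of reaction ξ = 0.666 × 33.3 = 22.178 mol/s
Reaction term: ξ·ΔH°_rxn = 22.178 × 59.7 = 1324 kJ/s
Sensible, feed 197→25 °C: -990.87 kJ/s
Outlet flows (mol/s): A 11.122, B 22.178, H₂O 22.178
Sensible, products 25→173 °C: 878.87 kJ/s
Q = ΔH = 1212 kJ/s = 1212 kW
Heat supplied = 4363.2 MJ/h

Q_in = 4360 MJ/h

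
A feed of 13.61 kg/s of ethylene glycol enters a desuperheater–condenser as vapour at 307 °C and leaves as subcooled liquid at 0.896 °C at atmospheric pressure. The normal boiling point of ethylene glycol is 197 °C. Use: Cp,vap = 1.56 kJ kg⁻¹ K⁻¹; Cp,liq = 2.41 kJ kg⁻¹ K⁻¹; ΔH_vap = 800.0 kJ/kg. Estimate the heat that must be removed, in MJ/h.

vapour 307→197 °C: -171.6 kJ/kg
condensation at 197 °C: -800 kJ/kg
liquid 197→0.896 °C: -472.61 kJ/kg
Δh = -171.6 + -800 + -472.61 = -1444.2 kJ/kg
Q = ṁ·Δh = 13.61 kg/s × -1444.2 kJ/kg = -19656 kJ/s
|Q| = 19656 kW = 70761 MJ/h

Q_c = 70800 MJ/h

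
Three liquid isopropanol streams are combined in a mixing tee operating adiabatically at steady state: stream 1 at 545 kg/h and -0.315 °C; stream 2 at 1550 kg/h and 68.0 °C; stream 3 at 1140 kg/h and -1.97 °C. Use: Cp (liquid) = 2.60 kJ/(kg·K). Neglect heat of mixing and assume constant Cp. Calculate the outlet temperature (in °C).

T_out = 31.8 °C

Adiabatic, steady state ⇒ Σ ṁᵢCp,ᵢ(T_out − Tᵢ) = 0
Σ ṁᵢCp,ᵢTᵢ = 545×2.60×-0.315 + 1550×2.60×68.0 + 1140×2.60×-1.97 = 267750
Σ ṁᵢCp,ᵢ = 545×2.60 + 1550×2.60 + 1140×2.60 = 8411
T_out = 267750 / 8411 = 31.834 °C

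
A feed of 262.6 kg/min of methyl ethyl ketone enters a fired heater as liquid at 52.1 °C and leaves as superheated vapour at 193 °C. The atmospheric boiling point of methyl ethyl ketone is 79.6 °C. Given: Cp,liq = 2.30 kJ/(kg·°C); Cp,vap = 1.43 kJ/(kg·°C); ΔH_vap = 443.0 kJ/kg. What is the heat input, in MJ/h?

Q = 10500 MJ/h

liquid 52.1→79.6 °C: 63.25 kJ/kg
vaporisation at 79.6 °C: 443 kJ/kg
vapour 79.6→193 °C: 162.16 kJ/kg
Δh = 63.25 + 443 + 162.16 = 668.41 kJ/kg
Q = ṁ·Δh = 262.6 kg/min × 668.41 kJ/kg = 175520 kJ/min
|Q| = 2925.4 kW = 10531 MJ/h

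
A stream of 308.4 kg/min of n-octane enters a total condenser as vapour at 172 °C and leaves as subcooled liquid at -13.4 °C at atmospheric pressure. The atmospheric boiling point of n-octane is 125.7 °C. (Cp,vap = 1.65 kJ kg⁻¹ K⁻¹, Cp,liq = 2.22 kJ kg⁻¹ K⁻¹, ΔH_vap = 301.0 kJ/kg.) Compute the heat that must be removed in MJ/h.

Q_c = 12700 MJ/h

vapour 172→125.7 °C: -76.395 kJ/kg
condensation at 125.7 °C: -301 kJ/kg
liquid 125.7→-13.4 °C: -308.8 kJ/kg
Δh = -76.395 + -301 + -308.8 = -686.2 kJ/kg
Q = ṁ·Δh = 308.4 kg/min × -686.2 kJ/kg = -211620 kJ/min
|Q| = 3527.1 kW = 12697 MJ/h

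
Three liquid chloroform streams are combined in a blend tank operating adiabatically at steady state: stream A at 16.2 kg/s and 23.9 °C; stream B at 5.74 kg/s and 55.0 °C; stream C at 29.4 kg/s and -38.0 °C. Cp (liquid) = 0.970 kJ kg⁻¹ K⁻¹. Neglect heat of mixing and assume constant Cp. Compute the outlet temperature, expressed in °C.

Adiabatic, steady state ⇒ Σ ṁᵢCp,ᵢ(T_out − Tᵢ) = 0
T_out = Σ ṁᵢCp,ᵢTᵢ / Σ ṁᵢCp,ᵢ
      = -401.89 / 49.8 = -8.0701 °C

T_out = -8.07 °C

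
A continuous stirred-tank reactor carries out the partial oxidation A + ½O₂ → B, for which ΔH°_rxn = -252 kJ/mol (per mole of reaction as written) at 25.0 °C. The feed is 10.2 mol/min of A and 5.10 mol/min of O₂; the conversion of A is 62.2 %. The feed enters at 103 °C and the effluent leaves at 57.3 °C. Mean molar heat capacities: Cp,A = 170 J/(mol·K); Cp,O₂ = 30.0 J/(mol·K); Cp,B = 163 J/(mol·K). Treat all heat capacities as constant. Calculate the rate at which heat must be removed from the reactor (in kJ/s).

Extent of reaction ξ = 0.622 × 10.2 = 6.3444 mol/min
Reaction term: ξ·ΔH°_rxn = 6.3444 × -252 = -1598.8 kJ/min
Sensible, feed 103→25 °C: -147.19 kJ/min
Outlet flows (mol/min): A 3.8556, O₂ 1.9278, B 6.3444
Sensible, products 25→57.3 °C: 56.442 kJ/min
Q = ΔH = -1689.5 kJ/min = -28.159 kW
Heat removed = 28.159 kJ/s

Q_out = 28.2 kJ/s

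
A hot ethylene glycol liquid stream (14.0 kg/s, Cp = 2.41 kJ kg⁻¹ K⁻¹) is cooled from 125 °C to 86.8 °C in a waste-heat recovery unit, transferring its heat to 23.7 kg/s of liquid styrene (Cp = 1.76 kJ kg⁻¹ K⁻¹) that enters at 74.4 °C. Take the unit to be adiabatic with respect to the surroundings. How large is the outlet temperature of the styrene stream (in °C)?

Heat released by hot stream: Q = 14.0 × 2.41 × (125 − 86.8) = 1288.9 kJ/s
Energy balance on cold side (adiabatic exchanger): Q = ṁ_c·Cp_c·(T_c,out − T_c,in)
T_c,out = 74.4 + 1288.9/(23.7 × 1.76) = 105.3 °C

T_c,out = 105 °C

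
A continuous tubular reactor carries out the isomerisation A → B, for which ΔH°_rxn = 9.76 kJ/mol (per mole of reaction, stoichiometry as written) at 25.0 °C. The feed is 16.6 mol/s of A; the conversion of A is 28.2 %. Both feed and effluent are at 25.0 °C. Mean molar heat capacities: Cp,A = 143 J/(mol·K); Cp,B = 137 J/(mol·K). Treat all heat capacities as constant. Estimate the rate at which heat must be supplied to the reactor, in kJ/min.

Q_in = 2740 kJ/min

Extent of reaction ξ = 0.282 × 16.6 = 4.6812 mol/s
Reaction term: ξ·ΔH°_rxn = 4.6812 × 9.76 = 45.689 kJ/s
Q = ΔH = 45.689 kJ/s = 45.689 kW
Heat supplied = 2741.3 kJ/min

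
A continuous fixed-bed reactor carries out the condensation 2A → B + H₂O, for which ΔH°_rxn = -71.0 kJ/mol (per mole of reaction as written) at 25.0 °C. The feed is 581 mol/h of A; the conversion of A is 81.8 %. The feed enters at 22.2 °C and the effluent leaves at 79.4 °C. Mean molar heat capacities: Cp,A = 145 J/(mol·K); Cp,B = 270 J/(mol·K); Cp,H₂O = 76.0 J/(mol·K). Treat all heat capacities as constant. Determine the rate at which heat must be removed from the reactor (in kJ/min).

Q_out = 189 kJ/min

Extent of reaction ξ = 0.818 × 581 / 2 = 237.63 mol/h
Reaction term: ξ·ΔH°_rxn = 237.63 × -71.0 = -16872 kJ/h
Sensible, feed 22.2→25 °C: 235.89 kJ/h
Outlet flows (mol/h): A 105.74, B 237.63, H₂O 237.63
Sensible, products 25→79.4 °C: 5306.8 kJ/h
Q = ΔH = -11329 kJ/h = -3.1469 kW
Heat removed = 188.82 kJ/min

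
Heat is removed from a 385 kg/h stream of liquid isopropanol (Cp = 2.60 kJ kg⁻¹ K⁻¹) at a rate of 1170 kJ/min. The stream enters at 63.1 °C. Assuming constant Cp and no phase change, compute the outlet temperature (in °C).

Q = 1170 kJ/min = 70200 kJ/h
ΔT = Q/(ṁ·Cp) = 70200/(385×2.60) = 70.13 K
T_out = 63.1 − 70.13 = -7.0299 °C

T_out = -7.03 °C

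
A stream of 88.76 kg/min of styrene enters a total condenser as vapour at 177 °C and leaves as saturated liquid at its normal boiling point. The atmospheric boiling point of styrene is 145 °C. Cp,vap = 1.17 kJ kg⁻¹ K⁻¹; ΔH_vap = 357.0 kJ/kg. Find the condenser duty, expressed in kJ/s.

Q_c = 584 kJ/s

vapour 177→145 °C: -37.44 kJ/kg
condensation at 145 °C: -357 kJ/kg
Δh = -37.44 + -357 = -394.44 kJ/kg
Q = ṁ·Δh = 88.76 kg/min × -394.44 kJ/kg = -35010 kJ/min
|Q| = 583.51 kW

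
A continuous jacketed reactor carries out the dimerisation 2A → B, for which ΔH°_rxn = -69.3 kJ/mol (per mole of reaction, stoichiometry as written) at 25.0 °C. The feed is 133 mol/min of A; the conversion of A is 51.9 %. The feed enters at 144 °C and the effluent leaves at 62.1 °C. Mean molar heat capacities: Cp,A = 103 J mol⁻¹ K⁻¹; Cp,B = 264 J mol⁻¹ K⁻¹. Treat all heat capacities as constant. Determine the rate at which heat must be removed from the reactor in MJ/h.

Q_out = 206 MJ/h

Extent of reaction ξ = 0.519 × 133 / 2 = 34.514 mol/min
Reaction term: ξ·ΔH°_rxn = 34.514 × -69.3 = -2391.8 kJ/min
Sensible, feed 144→25 °C: -1630.2 kJ/min
Outlet flows (mol/min): A 63.973, B 34.514
Sensible, products 25→62.1 °C: 582.5 kJ/min
Q = ΔH = -3439.5 kJ/min = -57.324 kW
Heat removed = 206.37 MJ/h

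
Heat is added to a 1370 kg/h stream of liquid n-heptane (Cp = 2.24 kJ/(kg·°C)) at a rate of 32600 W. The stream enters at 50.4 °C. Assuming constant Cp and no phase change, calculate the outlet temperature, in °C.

Q = 32600 W = 117360 kJ/h
ΔT = Q/(ṁ·Cp) = 117360/(1370×2.24) = 38.243 K
T_out = 50.4 + 38.243 = 88.643 °C

T_out = 88.6 °C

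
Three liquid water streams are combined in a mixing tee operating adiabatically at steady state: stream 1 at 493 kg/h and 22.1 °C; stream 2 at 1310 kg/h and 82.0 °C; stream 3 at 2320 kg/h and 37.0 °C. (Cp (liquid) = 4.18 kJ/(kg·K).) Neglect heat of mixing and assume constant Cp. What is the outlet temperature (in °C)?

Energy balance with Q = 0: Σ ṁᵢCp,ᵢ(T_out − Tᵢ) = 0
T_out = Σ ṁᵢCp,ᵢTᵢ / Σ ṁᵢCp,ᵢ
      = 853370 / 17234 = 49.516 °C

T_out = 49.5 °C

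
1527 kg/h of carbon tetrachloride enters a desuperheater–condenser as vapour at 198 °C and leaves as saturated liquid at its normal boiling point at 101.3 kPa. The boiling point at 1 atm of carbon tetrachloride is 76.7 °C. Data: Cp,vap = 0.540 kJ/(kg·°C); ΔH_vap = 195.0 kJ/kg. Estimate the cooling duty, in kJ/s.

Q_c = 110 kJ/s

vapour 198→76.7 °C: -65.502 kJ/kg
condensation at 76.7 °C: -195 kJ/kg
Δh = -65.502 + -195 = -260.5 kJ/kg
Q = ṁ·Δh = 1527 kg/h × -260.5 kJ/kg = -397790 kJ/h
|Q| = 110.5 kW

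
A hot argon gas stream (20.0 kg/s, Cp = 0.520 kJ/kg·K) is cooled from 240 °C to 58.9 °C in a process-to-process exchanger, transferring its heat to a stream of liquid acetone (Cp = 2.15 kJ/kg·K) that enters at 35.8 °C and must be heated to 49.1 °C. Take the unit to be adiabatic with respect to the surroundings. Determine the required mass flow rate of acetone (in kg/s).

ṁ_c = 65.9 kg/s

Heat released by hot stream: Q = 20.0 × 0.520 × (240 − 58.9) = 1883.4 kJ/s
Energy balance on cold side (adiabatic exchanger): Q = ṁ_c·Cp_c·(T_c,out − T_c,in)
ṁ_c = 1883.4 / [2.15 × (49.1 − 35.8)] = 65.866 kg/s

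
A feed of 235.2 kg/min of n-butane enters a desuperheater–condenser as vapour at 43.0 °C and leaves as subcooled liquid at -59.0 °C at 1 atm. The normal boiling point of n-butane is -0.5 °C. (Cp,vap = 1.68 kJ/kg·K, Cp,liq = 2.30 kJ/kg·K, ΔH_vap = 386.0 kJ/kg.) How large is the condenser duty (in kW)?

Q_c = 2330 kW

vapour 43.0→-0.5 °C: -73.08 kJ/kg
condensation at -0.5 °C: -386 kJ/kg
liquid -0.5→-59.0 °C: -134.55 kJ/kg
Δh = -73.08 + -386 + -134.55 = -593.63 kJ/kg
Q = ṁ·Δh = 235.2 kg/min × -593.63 kJ/kg = -139620 kJ/min
|Q| = 2327 kW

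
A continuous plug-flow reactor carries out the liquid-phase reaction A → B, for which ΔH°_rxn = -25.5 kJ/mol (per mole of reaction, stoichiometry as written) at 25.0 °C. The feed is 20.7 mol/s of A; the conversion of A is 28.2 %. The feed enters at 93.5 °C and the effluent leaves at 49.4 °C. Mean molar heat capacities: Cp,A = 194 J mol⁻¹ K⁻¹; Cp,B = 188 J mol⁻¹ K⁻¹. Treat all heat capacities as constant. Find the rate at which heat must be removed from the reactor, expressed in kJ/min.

Extent of reaction ξ = 0.282 × 20.7 = 5.8374 mol/s
Reaction term: ξ·ΔH°_rxn = 5.8374 × -25.5 = -148.85 kJ/s
Sensible, feed 93.5→25 °C: -275.08 kJ/s
Outlet flows (mol/s): A 14.863, B 5.8374
Sensible, products 25→49.4 °C: 97.131 kJ/s
Q = ΔH = -326.81 kJ/s = -326.81 kW
Heat removed = 19608 kJ/min

Q_out = 19600 kJ/min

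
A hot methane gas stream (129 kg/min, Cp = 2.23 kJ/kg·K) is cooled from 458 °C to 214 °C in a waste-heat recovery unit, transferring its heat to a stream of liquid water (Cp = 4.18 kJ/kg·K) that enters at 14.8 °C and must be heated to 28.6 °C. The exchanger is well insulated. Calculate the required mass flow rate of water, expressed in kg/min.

Heat released by hot stream: Q = 129 × 2.23 × (458 − 214) = 70191 kJ/min
Energy balance on cold side (adiabatic exchanger): Q = ṁ_c·Cp_c·(T_c,out − T_c,in)
ṁ_c = 70191 / [4.18 × (28.6 − 14.8)] = 1216.8 kg/min

ṁ_c = 1220 kg/min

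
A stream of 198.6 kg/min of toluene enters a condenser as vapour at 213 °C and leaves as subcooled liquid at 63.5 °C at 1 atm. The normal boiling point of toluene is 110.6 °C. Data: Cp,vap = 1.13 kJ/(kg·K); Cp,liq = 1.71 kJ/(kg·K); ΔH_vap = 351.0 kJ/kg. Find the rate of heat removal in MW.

Q_c = 1.81 MW

vapour 213→110.6 °C: -115.71 kJ/kg
condensation at 110.6 °C: -351 kJ/kg
liquid 110.6→63.5 °C: -80.541 kJ/kg
Δh = -115.71 + -351 + -80.541 = -547.25 kJ/kg
Q = ṁ·Δh = 198.6 kg/min × -547.25 kJ/kg = -108680 kJ/min
|Q| = 1811.4 kW = 1.8114 MW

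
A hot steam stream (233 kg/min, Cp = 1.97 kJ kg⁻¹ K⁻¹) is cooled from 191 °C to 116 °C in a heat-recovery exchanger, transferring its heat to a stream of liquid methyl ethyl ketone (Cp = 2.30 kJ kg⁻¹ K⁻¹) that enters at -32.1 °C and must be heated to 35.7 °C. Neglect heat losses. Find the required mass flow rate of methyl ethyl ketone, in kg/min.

Heat released by hot stream: Q = 233 × 1.97 × (191 − 116) = 34426 kJ/min
Energy balance on cold side (adiabatic exchanger): Q = ṁ_c·Cp_c·(T_c,out − T_c,in)
ṁ_c = 34426 / [2.30 × (35.7 − -32.1)] = 220.76 kg/min

ṁ_c = 221 kg/min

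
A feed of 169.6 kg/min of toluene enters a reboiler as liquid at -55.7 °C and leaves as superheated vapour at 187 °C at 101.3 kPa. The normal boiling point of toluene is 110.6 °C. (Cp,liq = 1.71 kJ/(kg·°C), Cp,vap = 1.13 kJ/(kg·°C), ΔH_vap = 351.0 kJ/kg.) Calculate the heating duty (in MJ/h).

liquid -55.7→110.6 °C: 284.37 kJ/kg
vaporisation at 110.6 °C: 351 kJ/kg
vapour 110.6→187 °C: 86.332 kJ/kg
Δh = 284.37 + 351 + 86.332 = 721.7 kJ/kg
Q = ṁ·Δh = 169.6 kg/min × 721.7 kJ/kg = 122400 kJ/min
|Q| = 2040 kW = 7344.1 MJ/h

Q = 7340 MJ/h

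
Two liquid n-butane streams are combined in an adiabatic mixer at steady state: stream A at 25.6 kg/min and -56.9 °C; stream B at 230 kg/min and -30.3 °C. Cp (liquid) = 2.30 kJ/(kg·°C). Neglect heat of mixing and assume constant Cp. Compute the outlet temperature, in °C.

T_out = -33.0 °C

Energy balance with Q = 0: Σ ṁᵢCp,ᵢ(T_out − Tᵢ) = 0
Σ ṁᵢCp,ᵢTᵢ = 25.6×2.30×-56.9 + 230×2.30×-30.3 = -19379
Σ ṁᵢCp,ᵢ = 25.6×2.30 + 230×2.30 = 587.88
T_out = -19379 / 587.88 = -32.964 °C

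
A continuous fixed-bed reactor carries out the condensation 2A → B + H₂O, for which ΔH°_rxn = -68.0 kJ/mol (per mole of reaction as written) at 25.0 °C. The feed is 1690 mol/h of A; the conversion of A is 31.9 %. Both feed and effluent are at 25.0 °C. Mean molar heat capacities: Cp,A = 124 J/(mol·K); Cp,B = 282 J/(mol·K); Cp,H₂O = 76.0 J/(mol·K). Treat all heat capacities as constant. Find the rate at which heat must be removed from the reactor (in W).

Extent of reaction ξ = 0.319 × 1690 / 2 = 269.56 mol/h
Reaction term: ξ·ΔH°_rxn = 269.56 × -68.0 = -18330 kJ/h
Q = ΔH = -18330 kJ/h = -5.0916 kW
Heat removed = 5091.6 W

Q_out = 5090 W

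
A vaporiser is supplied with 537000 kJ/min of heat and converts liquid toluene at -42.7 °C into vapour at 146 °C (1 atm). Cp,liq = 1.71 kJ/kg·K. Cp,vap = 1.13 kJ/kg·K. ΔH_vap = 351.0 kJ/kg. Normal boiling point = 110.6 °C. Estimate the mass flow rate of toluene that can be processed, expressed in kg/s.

ṁ = 13.7 kg/s

Δh = 1.71×(110.6−-42.7) + 351.0 + 1.13×(146−110.6) = 653.14 kJ/kg
Q = 537000 kJ/min = 8950 kJ/s = 8950 kJ/s
ṁ = Q/Δh = 8950 / 653.14 = 13.703 kg/s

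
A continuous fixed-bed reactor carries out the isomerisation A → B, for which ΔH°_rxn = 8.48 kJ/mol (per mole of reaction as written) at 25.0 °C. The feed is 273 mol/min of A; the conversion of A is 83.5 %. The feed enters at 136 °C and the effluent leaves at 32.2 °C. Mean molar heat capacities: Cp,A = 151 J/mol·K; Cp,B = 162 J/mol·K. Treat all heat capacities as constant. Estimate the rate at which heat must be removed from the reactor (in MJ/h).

Q_out = 140 MJ/h

Extent of reaction ξ = 0.835 × 273 = 227.95 mol/min
Reaction term: ξ·ΔH°_rxn = 227.95 × 8.48 = 1933.1 kJ/min
Sensible, feed 136→25 °C: -4575.8 kJ/min
Outlet flows (mol/min): A 45.045, B 227.95
Sensible, products 25→32.2 °C: 314.86 kJ/min
Q = ΔH = -2327.8 kJ/min = -38.797 kW
Heat removed = 139.67 MJ/h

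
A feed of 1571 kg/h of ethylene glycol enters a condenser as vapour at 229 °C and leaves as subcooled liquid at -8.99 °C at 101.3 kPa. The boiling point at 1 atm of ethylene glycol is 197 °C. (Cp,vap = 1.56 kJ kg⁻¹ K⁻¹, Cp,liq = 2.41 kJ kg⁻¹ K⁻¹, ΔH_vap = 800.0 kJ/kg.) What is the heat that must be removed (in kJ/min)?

vapour 229→197 °C: -49.92 kJ/kg
condensation at 197 °C: -800 kJ/kg
liquid 197→-8.99 °C: -496.44 kJ/kg
Δh = -49.92 + -800 + -496.44 = -1346.4 kJ/kg
Q = ṁ·Δh = 1571 kg/h × -1346.4 kJ/kg = -2.1151e+06 kJ/h
|Q| = 587.53 kW = 35252 kJ/min

Q_c = 35300 kJ/min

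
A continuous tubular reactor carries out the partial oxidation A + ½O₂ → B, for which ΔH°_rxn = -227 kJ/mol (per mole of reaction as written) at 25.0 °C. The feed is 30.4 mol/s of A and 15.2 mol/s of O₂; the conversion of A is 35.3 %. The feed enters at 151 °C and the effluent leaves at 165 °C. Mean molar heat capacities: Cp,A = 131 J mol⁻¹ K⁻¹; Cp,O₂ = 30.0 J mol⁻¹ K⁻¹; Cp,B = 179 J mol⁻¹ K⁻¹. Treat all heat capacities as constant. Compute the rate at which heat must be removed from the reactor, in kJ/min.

Extent of reaction ξ = 0.353 × 30.4 = 10.731 mol/s
Reaction term: ξ·ΔH°_rxn = 10.731 × -227 = -2436 kJ/s
Sensible, feed 151→25 °C: -559.24 kJ/s
Outlet flows (mol/s): A 19.669, O₂ 9.8344, B 10.731
Sensible, products 25→165 °C: 670.95 kJ/s
Q = ΔH = -2324.3 kJ/s = -2324.3 kW
Heat removed = 139460 kJ/min

Q_out = 139000 kJ/min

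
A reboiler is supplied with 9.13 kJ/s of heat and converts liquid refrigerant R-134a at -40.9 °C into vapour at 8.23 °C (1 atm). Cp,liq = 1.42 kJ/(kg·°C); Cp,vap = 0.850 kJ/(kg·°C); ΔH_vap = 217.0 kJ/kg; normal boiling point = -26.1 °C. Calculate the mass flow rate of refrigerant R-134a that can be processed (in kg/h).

ṁ = 123 kg/h

Δh = 1.42×(-26.1−-40.9) + 217.0 + 0.850×(8.23−-26.1) = 267.2 kJ/kg
Q = 9.13 kJ/s = 9.13 kJ/s = 32868 kJ/h
ṁ = Q/Δh = 32868 / 267.2 = 123.01 kg/h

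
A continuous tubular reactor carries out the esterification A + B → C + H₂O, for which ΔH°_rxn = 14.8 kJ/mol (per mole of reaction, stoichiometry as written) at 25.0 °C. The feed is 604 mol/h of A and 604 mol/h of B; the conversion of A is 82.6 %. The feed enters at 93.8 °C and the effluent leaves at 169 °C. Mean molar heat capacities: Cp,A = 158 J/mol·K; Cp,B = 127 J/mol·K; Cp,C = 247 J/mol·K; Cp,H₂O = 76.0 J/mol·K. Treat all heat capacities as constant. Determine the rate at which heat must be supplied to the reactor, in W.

Q_in = 6410 W

Extent of reaction ξ = 0.826 × 604 = 498.9 mol/h
Reaction term: ξ·ΔH°_rxn = 498.9 × 14.8 = 7383.8 kJ/h
Sensible, feed 93.8→25 °C: -11843 kJ/h
Outlet flows (mol/h): A 105.1, B 105.1, C 498.9, H₂O 498.9
Sensible, products 25→169 °C: 27518 kJ/h
Q = ΔH = 23059 kJ/h = 6.4052 kW
Heat supplied = 6405.2 W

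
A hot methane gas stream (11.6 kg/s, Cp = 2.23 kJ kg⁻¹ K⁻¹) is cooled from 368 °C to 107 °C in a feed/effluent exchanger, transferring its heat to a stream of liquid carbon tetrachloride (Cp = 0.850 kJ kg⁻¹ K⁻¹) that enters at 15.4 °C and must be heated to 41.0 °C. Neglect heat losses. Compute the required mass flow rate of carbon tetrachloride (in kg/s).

ṁ_c = 310 kg/s

Heat released by hot stream: Q = 11.6 × 2.23 × (368 − 107) = 6751.5 kJ/s
Energy balance on cold side (adiabatic exchanger): Q = ṁ_c·Cp_c·(T_c,out − T_c,in)
ṁ_c = 6751.5 / [0.850 × (41.0 − 15.4)] = 310.27 kg/s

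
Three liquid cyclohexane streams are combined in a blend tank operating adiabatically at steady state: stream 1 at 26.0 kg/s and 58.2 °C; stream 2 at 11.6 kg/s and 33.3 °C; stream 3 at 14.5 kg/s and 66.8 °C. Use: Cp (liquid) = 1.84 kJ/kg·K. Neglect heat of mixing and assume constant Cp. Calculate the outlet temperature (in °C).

Energy balance with Q = 0: Σ ṁᵢCp,ᵢ(T_out − Tᵢ) = 0
Σ ṁᵢCp,ᵢTᵢ = 26.0×1.84×58.2 + 11.6×1.84×33.3 + 14.5×1.84×66.8 = 5277.3
Σ ṁᵢCp,ᵢ = 26.0×1.84 + 11.6×1.84 + 14.5×1.84 = 95.864
T_out = 5277.3 / 95.864 = 55.05 °C

T_out = 55.0 °C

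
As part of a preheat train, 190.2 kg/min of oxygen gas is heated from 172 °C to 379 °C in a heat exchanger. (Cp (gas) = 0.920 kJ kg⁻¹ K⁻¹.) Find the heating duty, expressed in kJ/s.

Q = ṁ·Cp·ΔT = 190.2 × 0.920 × (379 − 172) = 36222 kJ/min
Converting: 36222 / 60 s = 603.69 kW

Q = 604 kJ/s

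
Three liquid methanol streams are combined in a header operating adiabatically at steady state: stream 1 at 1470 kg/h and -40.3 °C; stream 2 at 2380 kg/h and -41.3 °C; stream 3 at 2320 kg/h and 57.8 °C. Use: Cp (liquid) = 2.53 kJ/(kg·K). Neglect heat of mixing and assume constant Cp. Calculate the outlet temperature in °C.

No heat crosses the boundary, so H_out = H_in.
Σ ṁᵢCp,ᵢTᵢ = 1470×2.53×-40.3 + 2380×2.53×-41.3 + 2320×2.53×57.8 = -59301
Σ ṁᵢCp,ᵢ = 1470×2.53 + 2380×2.53 + 2320×2.53 = 15610
T_out = -59301 / 15610 = -3.7989 °C

T_out = -3.80 °C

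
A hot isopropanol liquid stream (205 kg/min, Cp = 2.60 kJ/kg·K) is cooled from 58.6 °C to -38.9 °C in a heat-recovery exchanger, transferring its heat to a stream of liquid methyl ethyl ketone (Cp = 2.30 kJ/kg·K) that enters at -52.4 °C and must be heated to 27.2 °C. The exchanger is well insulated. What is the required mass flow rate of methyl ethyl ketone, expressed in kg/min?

ṁ_c = 284 kg/min

Heat released by hot stream: Q = 205 × 2.60 × (58.6 − -38.9) = 51968 kJ/min
Energy balance on cold side (adiabatic exchanger): Q = ṁ_c·Cp_c·(T_c,out − T_c,in)
ṁ_c = 51968 / [2.30 × (27.2 − -52.4)] = 283.85 kg/min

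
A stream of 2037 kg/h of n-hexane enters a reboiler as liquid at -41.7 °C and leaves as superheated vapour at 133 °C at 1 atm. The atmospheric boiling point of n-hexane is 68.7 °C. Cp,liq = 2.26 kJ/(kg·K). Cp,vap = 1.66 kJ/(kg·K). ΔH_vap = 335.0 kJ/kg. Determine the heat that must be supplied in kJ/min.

liquid -41.7→68.7 °C: 249.5 kJ/kg
vaporisation at 68.7 °C: 335 kJ/kg
vapour 68.7→133 °C: 106.74 kJ/kg
Δh = 249.5 + 335 + 106.74 = 691.24 kJ/kg
Q = ṁ·Δh = 2037 kg/h × 691.24 kJ/kg = 1.4081e+06 kJ/h
|Q| = 391.13 kW = 23468 kJ/min

Q = 23500 kJ/min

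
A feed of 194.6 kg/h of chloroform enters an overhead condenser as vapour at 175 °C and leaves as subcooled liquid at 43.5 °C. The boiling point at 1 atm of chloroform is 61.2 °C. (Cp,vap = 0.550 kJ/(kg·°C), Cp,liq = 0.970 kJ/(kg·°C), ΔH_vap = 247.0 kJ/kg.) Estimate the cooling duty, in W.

Q_c = 17700 W

vapour 175→61.2 °C: -62.59 kJ/kg
condensation at 61.2 °C: -247 kJ/kg
liquid 61.2→43.5 °C: -17.169 kJ/kg
Δh = -62.59 + -247 + -17.169 = -326.76 kJ/kg
Q = ṁ·Δh = 194.6 kg/h × -326.76 kJ/kg = -63587 kJ/h
|Q| = 17.663 kW = 17663 W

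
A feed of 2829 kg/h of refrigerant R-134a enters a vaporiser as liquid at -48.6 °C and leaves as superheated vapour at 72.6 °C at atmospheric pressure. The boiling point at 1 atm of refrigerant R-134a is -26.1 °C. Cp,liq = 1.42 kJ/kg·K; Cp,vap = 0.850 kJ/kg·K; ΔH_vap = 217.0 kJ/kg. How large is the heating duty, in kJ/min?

liquid -48.6→-26.1 °C: 31.95 kJ/kg
vaporisation at -26.1 °C: 217 kJ/kg
vapour -26.1→72.6 °C: 83.895 kJ/kg
Δh = 31.95 + 217 + 83.895 = 332.84 kJ/kg
Q = ṁ·Δh = 2829 kg/h × 332.84 kJ/kg = 941620 kJ/h
|Q| = 261.56 kW = 15694 kJ/min

Q = 15700 kJ/min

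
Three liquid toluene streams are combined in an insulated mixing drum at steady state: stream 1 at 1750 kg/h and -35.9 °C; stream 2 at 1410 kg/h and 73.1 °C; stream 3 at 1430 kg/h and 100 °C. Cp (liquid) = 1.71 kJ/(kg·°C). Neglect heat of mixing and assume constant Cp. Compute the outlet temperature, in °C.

Energy balance with Q = 0: Σ ṁᵢCp,ᵢ(T_out − Tᵢ) = 0
Σ ṁᵢCp,ᵢTᵢ = 1750×1.71×-35.9 + 1410×1.71×73.1 + 1430×1.71×100 = 313350
Σ ṁᵢCp,ᵢ = 1750×1.71 + 1410×1.71 + 1430×1.71 = 7848.9
T_out = 313350 / 7848.9 = 39.923 °C

T_out = 39.9 °C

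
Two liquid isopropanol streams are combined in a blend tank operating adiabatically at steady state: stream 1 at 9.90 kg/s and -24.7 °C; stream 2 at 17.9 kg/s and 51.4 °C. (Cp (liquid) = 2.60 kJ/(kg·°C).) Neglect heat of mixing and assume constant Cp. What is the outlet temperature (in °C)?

T_out = 24.3 °C

Adiabatic, steady state ⇒ Σ ṁᵢCp,ᵢ(T_out − Tᵢ) = 0
Σ ṁᵢCp,ᵢTᵢ = 9.90×2.60×-24.7 + 17.9×2.60×51.4 = 1756.4
Σ ṁᵢCp,ᵢ = 9.90×2.60 + 17.9×2.60 = 72.28
T_out = 1756.4 / 72.28 = 24.3 °C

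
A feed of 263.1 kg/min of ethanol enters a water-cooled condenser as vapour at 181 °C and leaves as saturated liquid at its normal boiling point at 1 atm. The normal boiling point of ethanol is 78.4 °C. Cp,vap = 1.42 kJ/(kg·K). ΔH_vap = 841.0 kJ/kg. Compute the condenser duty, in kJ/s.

vapour 181→78.4 °C: -145.69 kJ/kg
condensation at 78.4 °C: -841 kJ/kg
Δh = -145.69 + -841 = -986.69 kJ/kg
Q = ṁ·Δh = 263.1 kg/min × -986.69 kJ/kg = -259600 kJ/min
|Q| = 4326.6 kW

Q_c = 4330 kJ/s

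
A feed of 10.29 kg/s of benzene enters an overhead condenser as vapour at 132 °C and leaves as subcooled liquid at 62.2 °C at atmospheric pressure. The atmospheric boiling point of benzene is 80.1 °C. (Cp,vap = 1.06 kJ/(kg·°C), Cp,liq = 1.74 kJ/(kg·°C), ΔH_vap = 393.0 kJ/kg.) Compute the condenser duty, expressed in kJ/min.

Q_c = 296000 kJ/min

vapour 132→80.1 °C: -55.014 kJ/kg
condensation at 80.1 °C: -393 kJ/kg
liquid 80.1→62.2 °C: -31.146 kJ/kg
Δh = -55.014 + -393 + -31.146 = -479.16 kJ/kg
Q = ṁ·Δh = 10.29 kg/s × -479.16 kJ/kg = -4930.6 kJ/s
|Q| = 4930.6 kW = 295830 kJ/min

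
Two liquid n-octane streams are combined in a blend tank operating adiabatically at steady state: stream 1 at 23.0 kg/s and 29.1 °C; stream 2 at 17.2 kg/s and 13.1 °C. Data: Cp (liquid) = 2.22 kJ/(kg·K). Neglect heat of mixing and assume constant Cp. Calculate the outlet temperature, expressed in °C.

T_out = 22.3 °C

Adiabatic, steady state ⇒ Σ ṁᵢCp,ᵢ(T_out − Tᵢ) = 0
T_out = Σ ṁᵢCp,ᵢTᵢ / Σ ṁᵢCp,ᵢ
      = 1986.1 / 89.244 = 22.254 °C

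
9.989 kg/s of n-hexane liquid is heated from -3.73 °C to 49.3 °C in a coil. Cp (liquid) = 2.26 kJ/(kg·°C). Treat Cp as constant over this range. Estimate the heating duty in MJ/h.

Q = 4310 MJ/h

Q = ṁ·Cp·ΔT = 9.989 × 2.26 × (49.3 − -3.73) = 1197.2 kJ/s
Heating duty = 4309.8 MJ/h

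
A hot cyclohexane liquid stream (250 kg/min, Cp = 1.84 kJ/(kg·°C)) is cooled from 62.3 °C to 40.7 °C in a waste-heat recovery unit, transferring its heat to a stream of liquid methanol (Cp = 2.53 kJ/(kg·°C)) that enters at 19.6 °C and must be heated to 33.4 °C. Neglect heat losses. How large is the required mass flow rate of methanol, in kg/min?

ṁ_c = 285 kg/min

Heat released by hot stream: Q = 250 × 1.84 × (62.3 − 40.7) = 9936 kJ/min
Energy balance on cold side (adiabatic exchanger): Q = ṁ_c·Cp_c·(T_c,out − T_c,in)
ṁ_c = 9936 / [2.53 × (33.4 − 19.6)] = 284.58 kg/min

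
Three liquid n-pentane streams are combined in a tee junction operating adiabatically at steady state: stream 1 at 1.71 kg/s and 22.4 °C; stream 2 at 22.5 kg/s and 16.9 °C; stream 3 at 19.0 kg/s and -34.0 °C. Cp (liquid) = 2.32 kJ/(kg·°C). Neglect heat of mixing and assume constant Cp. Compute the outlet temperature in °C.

T_out = -5.26 °C

Energy balance with Q = 0: Σ ṁᵢCp,ᵢ(T_out − Tᵢ) = 0
T_out = Σ ṁᵢCp,ᵢTᵢ / Σ ṁᵢCp,ᵢ
      = -527.67 / 100.25 = -5.2637 °C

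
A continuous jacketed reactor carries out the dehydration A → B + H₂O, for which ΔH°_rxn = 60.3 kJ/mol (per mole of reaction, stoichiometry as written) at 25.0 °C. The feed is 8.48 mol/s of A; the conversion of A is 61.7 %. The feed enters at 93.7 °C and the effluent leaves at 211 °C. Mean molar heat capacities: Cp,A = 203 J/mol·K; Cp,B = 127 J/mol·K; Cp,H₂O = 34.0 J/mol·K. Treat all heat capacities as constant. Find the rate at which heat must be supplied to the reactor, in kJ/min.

Q_in = 28600 kJ/min

Extent of reaction ξ = 0.617 × 8.48 = 5.2322 mol/s
Reaction term: ξ·ΔH°_rxn = 5.2322 × 60.3 = 315.5 kJ/s
Sensible, feed 93.7→25 °C: -118.26 kJ/s
Outlet flows (mol/s): A 3.2478, B 5.2322, H₂O 5.2322
Sensible, products 25→211 °C: 279.31 kJ/s
Q = ΔH = 476.55 kJ/s = 476.55 kW
Heat supplied = 28593 kJ/min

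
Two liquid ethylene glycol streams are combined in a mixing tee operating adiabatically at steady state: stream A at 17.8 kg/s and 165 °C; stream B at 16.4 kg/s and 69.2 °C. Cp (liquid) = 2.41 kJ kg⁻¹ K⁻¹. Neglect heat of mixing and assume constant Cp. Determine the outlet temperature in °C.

Energy balance with Q = 0: Σ ṁᵢCp,ᵢ(T_out − Tᵢ) = 0
T_out = Σ ṁᵢCp,ᵢTᵢ / Σ ṁᵢCp,ᵢ
      = 9813.2 / 82.422 = 119.06 °C

T_out = 119 °C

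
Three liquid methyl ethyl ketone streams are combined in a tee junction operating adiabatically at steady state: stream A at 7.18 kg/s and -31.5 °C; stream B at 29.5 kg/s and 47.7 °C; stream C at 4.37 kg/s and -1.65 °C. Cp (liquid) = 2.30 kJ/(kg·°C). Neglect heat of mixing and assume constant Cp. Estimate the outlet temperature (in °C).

T_out = 28.6 °C

Energy balance with Q = 0: Σ ṁᵢCp,ᵢ(T_out − Tᵢ) = 0
Σ ṁᵢCp,ᵢTᵢ = 7.18×2.30×-31.5 + 29.5×2.30×47.7 + 4.37×2.30×-1.65 = 2699.7
Σ ṁᵢCp,ᵢ = 7.18×2.30 + 29.5×2.30 + 4.37×2.30 = 94.415
T_out = 2699.7 / 94.415 = 28.594 °C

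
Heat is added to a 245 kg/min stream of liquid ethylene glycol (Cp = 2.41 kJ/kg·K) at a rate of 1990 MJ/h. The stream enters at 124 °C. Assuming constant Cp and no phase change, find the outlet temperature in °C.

Q = 1990 MJ/h = 33167 kJ/min
ΔT = Q/(ṁ·Cp) = 33167/(245×2.41) = 56.172 K
T_out = 124 + 56.172 = 180.17 °C

T_out = 180 °C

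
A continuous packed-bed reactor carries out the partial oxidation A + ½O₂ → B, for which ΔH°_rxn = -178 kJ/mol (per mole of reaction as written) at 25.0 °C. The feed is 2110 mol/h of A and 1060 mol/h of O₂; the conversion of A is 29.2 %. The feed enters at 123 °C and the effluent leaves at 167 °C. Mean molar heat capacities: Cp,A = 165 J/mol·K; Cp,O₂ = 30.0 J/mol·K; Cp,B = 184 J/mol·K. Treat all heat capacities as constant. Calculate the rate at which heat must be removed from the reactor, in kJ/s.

Q_out = 25.7 kJ/s

Extent of reaction ξ = 0.292 × 2110 = 616.12 mol/h
Reaction term: ξ·ΔH°_rxn = 616.12 × -178 = -109670 kJ/h
Sensible, feed 123→25 °C: -37235 kJ/h
Outlet flows (mol/h): A 1493.9, O₂ 751.94, B 616.12
Sensible, products 25→167 °C: 54303 kJ/h
Q = ΔH = -92602 kJ/h = -25.723 kW
Heat removed = 25.723 kJ/s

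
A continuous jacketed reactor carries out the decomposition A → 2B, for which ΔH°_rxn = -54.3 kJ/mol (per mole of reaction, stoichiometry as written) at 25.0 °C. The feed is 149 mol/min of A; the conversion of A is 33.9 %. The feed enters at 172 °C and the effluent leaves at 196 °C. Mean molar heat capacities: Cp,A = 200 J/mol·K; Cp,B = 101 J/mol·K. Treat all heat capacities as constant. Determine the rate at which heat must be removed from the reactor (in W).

Extent of reaction ξ = 0.339 × 149 = 50.511 mol/min
Reaction term: ξ·ΔH°_rxn = 50.511 × -54.3 = -2742.7 kJ/min
Sensible, feed 172→25 °C: -4380.6 kJ/min
Outlet flows (mol/min): A 98.489, B 101.02
Sensible, products 25→196 °C: 5113.1 kJ/min
Q = ΔH = -2010.3 kJ/min = -33.505 kW
Heat removed = 33505 W

Q_out = 33500 W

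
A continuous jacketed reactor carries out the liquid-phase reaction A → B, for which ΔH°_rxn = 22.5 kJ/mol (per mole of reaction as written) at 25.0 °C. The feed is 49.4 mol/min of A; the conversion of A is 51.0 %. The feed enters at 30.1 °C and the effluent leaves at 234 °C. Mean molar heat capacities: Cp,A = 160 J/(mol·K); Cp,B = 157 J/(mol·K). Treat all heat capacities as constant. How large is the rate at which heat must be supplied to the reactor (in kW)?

Q_in = 36.0 kW

Extent of reaction ξ = 0.510 × 49.4 = 25.194 mol/min
Reaction term: ξ·ΔH°_rxn = 25.194 × 22.5 = 566.87 kJ/min
Sensible, feed 30.1→25 °C: -40.31 kJ/min
Outlet flows (mol/min): A 24.206, B 25.194
Sensible, products 25→234 °C: 1636.1 kJ/min
Q = ΔH = 2162.7 kJ/min = 36.045 kW
Heat supplied = 36.045 kW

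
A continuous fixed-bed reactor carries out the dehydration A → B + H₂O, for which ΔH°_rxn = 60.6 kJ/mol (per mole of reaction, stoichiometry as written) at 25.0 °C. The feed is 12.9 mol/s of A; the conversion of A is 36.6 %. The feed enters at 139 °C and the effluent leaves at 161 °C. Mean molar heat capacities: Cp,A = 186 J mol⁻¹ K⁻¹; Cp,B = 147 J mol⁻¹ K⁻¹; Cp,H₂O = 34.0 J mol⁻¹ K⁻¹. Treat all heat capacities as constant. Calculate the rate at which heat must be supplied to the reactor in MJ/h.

Q_in = 1210 MJ/h

Extent of reaction ξ = 0.366 × 12.9 = 4.7214 mol/s
Reaction term: ξ·ΔH°_rxn = 4.7214 × 60.6 = 286.12 kJ/s
Sensible, feed 139→25 °C: -273.53 kJ/s
Outlet flows (mol/s): A 8.1786, B 4.7214, H₂O 4.7214
Sensible, products 25→161 °C: 323.11 kJ/s
Q = ΔH = 335.69 kJ/s = 335.69 kW
Heat supplied = 1208.5 MJ/h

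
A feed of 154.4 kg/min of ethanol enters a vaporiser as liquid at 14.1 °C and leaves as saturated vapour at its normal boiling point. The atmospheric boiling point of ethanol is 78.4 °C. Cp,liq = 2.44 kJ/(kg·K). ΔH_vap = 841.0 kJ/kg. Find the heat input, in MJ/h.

Q = 9240 MJ/h

liquid 14.1→78.4 °C: 156.89 kJ/kg
vaporisation at 78.4 °C: 841 kJ/kg
Δh = 156.89 + 841 = 997.89 kJ/kg
Q = ṁ·Δh = 154.4 kg/min × 997.89 kJ/kg = 154070 kJ/min
|Q| = 2567.9 kW = 9244.5 MJ/h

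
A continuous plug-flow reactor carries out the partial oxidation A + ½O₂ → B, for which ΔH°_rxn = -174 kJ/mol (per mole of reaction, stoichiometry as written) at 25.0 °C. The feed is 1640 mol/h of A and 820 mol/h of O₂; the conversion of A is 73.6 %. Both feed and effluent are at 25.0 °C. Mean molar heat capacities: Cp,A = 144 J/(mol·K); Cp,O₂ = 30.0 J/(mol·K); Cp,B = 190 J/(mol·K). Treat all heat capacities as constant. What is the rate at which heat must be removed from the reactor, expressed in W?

Q_out = 58300 W

Extent of reaction ξ = 0.736 × 1640 = 1207 mol/h
Reaction term: ξ·ΔH°_rxn = 1207 × -174 = -210020 kJ/h
Q = ΔH = -210020 kJ/h = -58.34 kW
Heat removed = 58340 W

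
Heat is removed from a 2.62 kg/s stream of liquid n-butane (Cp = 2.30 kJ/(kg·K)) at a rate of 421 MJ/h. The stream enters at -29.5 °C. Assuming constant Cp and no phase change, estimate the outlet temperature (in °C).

T_out = -48.9 °C

Q = 421 MJ/h = 116.94 kJ/s
ΔT = Q/(ṁ·Cp) = 116.94/(2.62×2.30) = 19.407 K
T_out = -29.5 − 19.407 = -48.907 °C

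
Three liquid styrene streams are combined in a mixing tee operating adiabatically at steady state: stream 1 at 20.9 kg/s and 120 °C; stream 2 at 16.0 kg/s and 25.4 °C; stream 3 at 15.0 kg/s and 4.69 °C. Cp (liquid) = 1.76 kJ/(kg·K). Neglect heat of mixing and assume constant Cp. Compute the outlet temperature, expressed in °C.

Energy balance with Q = 0: Σ ṁᵢCp,ᵢ(T_out − Tᵢ) = 0
T_out = Σ ṁᵢCp,ᵢTᵢ / Σ ṁᵢCp,ᵢ
      = 5253.2 / 91.344 = 57.51 °C

T_out = 57.5 °C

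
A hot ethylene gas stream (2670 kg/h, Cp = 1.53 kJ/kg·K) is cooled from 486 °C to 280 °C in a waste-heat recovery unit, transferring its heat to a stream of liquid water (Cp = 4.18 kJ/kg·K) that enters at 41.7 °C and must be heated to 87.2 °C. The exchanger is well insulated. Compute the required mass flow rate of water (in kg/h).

Heat released by hot stream: Q = 2670 × 1.53 × (486 − 280) = 841530 kJ/h
Energy balance on cold side (adiabatic exchanger): Q = ṁ_c·Cp_c·(T_c,out − T_c,in)
ṁ_c = 841530 / [4.18 × (87.2 − 41.7)] = 4424.7 kg/h

ṁ_c = 4420 kg/h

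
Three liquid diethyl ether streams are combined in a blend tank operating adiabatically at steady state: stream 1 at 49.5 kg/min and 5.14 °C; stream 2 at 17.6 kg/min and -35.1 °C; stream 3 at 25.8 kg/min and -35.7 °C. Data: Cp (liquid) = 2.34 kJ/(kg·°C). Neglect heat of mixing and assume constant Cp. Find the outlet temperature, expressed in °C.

T_out = -13.8 °C

Energy balance with Q = 0: Σ ṁᵢCp,ᵢ(T_out − Tᵢ) = 0
Σ ṁᵢCp,ᵢTᵢ = 49.5×2.34×5.14 + 17.6×2.34×-35.1 + 25.8×2.34×-35.7 = -3005.5
Σ ṁᵢCp,ᵢ = 49.5×2.34 + 17.6×2.34 + 25.8×2.34 = 217.39
T_out = -3005.5 / 217.39 = -13.826 °C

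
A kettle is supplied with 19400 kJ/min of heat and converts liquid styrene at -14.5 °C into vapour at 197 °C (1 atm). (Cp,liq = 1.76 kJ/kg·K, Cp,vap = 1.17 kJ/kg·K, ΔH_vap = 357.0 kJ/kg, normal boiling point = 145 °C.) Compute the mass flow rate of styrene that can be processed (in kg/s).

ṁ = 0.463 kg/s

Δh = 1.76×(145−-14.5) + 357.0 + 1.17×(197−145) = 698.56 kJ/kg
Q = 19400 kJ/min = 323.33 kJ/s = 323.33 kJ/s
ṁ = Q/Δh = 323.33 / 698.56 = 0.46286 kg/s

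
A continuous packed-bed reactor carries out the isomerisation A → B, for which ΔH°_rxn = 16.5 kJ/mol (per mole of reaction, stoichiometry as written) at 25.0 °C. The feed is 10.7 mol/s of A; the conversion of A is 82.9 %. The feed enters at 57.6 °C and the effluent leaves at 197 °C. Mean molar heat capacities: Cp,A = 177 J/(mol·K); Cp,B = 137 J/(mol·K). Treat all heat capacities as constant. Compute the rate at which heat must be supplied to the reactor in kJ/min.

Q_in = 21000 kJ/min

Extent of reaction ξ = 0.829 × 10.7 = 8.8703 mol/s
Reaction term: ξ·ΔH°_rxn = 8.8703 × 16.5 = 146.36 kJ/s
Sensible, feed 57.6→25 °C: -61.741 kJ/s
Outlet flows (mol/s): A 1.8297, B 8.8703
Sensible, products 25→197 °C: 264.72 kJ/s
Q = ΔH = 349.34 kJ/s = 349.34 kW
Heat supplied = 20961 kJ/min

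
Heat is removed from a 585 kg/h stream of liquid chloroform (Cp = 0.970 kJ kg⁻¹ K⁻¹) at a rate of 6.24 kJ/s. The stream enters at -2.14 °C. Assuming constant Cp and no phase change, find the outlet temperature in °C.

T_out = -41.7 °C

Q = 6.24 kJ/s = 22464 kJ/h
ΔT = Q/(ṁ·Cp) = 22464/(585×0.970) = 39.588 K
T_out = -2.14 − 39.588 = -41.728 °C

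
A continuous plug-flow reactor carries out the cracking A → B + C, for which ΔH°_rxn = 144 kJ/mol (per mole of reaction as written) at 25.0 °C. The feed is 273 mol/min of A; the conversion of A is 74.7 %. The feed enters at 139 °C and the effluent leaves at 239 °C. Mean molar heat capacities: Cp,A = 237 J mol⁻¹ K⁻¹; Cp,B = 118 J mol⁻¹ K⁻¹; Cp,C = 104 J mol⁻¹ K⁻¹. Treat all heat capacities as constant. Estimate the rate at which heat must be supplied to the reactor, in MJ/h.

Extent of reaction ξ = 0.747 × 273 = 203.93 mol/min
Reaction term: ξ·ΔH°_rxn = 203.93 × 144 = 29366 kJ/min
Sensible, feed 139→25 °C: -7375.9 kJ/min
Outlet flows (mol/min): A 69.069, B 203.93, C 203.93
Sensible, products 25→239 °C: 13191 kJ/min
Q = ΔH = 35182 kJ/min = 586.36 kW
Heat supplied = 2110.9 MJ/h

Q_in = 2110 MJ/h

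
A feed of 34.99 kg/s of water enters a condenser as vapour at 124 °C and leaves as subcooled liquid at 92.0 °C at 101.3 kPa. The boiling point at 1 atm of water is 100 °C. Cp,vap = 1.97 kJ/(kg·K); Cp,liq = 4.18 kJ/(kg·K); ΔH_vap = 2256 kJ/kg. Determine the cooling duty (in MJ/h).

Q_c = 294000 MJ/h

vapour 124→100 °C: -47.28 kJ/kg
condensation at 100 °C: -2256 kJ/kg
liquid 100→92.0 °C: -33.44 kJ/kg
Δh = -47.28 + -2256 + -33.44 = -2336.7 kJ/kg
Q = ṁ·Δh = 34.99 kg/s × -2336.7 kJ/kg = -81762 kJ/s
|Q| = 81762 kW = 294340 MJ/h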